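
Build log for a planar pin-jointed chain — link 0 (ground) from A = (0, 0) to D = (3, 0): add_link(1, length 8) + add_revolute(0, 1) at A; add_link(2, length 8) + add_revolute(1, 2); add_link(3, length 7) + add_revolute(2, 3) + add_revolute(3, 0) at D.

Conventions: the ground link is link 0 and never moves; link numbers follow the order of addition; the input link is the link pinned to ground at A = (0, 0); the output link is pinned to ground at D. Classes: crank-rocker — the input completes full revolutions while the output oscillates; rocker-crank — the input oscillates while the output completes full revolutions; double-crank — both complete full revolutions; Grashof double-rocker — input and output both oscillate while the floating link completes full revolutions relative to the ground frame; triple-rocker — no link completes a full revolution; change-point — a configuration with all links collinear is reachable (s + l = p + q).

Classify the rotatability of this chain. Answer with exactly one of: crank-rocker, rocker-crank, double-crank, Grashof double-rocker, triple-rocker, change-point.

lengths: ground=3, input=8, coupler=8, output=7
sorted: s=3 (shortest), l=8 (longest), p+q=15
s + l = 11 vs p + q = 15
s + l < p + q (Grashof) with shortest = ground link → double-crank

double-crank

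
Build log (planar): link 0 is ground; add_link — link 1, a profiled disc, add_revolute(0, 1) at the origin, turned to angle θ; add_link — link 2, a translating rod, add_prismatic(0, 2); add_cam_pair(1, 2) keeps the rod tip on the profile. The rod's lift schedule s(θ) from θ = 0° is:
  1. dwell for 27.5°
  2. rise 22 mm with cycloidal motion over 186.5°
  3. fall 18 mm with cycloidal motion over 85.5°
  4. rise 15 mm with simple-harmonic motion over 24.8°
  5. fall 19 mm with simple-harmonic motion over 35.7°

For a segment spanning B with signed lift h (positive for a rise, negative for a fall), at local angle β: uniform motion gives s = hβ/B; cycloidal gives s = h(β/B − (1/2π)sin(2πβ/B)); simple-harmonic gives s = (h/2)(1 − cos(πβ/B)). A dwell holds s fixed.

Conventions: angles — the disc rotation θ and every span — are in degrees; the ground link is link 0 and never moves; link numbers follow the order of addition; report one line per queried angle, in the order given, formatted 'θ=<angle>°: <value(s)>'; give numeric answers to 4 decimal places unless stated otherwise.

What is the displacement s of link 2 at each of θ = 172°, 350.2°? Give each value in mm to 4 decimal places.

seg 1 [0°–27.5°] dwell: s stays 0.0000
seg 2 [27.5°–214°] cycloidal, h=22: θ=172° here. β=144.5, B=186.5. 22·(0.7748 − sin(2π·0.7748)/(2π)) = 20.5046 → s = 20.5046
seg 2 [27.5°–214°] cycloidal, h=22: full span → s += 22 → s = 22.0000
seg 3 [214°–299.5°] cycloidal, h=-18: full span → s += -18 → s = 4.0000
seg 4 [299.5°–324.3°] simple-harmonic, h=15: full span → s += 15 → s = 19.0000
seg 5 [324.3°–360°] simple-harmonic, h=-19: θ=350.2° here. β=25.9, B=35.7. -19/2·(1 − cos(π·0.7255)) = -15.6809 → s = 3.3191

θ=172°: 20.5046
θ=350.2°: 3.3191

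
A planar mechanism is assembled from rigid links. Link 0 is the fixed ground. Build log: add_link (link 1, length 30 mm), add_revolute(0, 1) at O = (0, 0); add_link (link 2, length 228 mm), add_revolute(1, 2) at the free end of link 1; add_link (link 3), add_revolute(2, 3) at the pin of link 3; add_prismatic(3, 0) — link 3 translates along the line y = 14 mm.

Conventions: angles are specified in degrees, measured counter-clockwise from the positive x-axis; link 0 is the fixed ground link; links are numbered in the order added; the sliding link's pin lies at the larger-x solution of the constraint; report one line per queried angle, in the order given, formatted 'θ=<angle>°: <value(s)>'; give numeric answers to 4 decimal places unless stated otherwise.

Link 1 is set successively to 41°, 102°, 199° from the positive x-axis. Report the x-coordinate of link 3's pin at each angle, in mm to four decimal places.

geometry: r = 30 mm, L = 228 mm, e = 14 mm
θ=41°: crank pin P = (r cos θ, r sin θ) = (22.641287, 19.681771)
θ=41°: h = r sin θ − e = 19.681771 − 14 = 5.681771
θ=41°: x = r cos θ + √(L² − h²) = 22.641287 + 227.929194 = 250.570481
θ=102°: crank pin P = (r cos θ, r sin θ) = (-6.237351, 29.344428)
θ=102°: h = r sin θ − e = 29.344428 − 14 = 15.344428
θ=102°: x = r cos θ + √(L² − h²) = -6.237351 + 227.483073 = 221.245722
θ=199°: crank pin P = (r cos θ, r sin θ) = (-28.365557, -9.767045)
θ=199°: h = r sin θ − e = -9.767045 − 14 = -23.767045
θ=199°: x = r cos θ + √(L² − h²) = -28.365557 + 226.757861 = 198.392304

θ=41°: 250.5705
θ=102°: 221.2457
θ=199°: 198.3923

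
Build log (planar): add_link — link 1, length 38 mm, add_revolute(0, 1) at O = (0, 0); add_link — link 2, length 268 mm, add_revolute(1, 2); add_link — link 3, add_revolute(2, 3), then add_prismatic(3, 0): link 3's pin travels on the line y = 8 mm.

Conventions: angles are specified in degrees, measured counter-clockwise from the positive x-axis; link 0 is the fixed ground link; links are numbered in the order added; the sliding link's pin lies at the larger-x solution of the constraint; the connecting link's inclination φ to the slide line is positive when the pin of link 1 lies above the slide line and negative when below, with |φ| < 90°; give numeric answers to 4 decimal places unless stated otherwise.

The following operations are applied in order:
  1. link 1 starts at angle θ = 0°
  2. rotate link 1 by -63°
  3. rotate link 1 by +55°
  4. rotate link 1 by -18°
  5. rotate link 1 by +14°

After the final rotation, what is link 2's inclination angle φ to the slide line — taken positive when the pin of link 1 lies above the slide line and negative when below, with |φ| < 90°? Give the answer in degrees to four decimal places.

geometry: r = 38 mm, L = 268 mm, e = 8 mm; θ starts at 0°
rotate link 1 by -63°: θ ← 0° -63° = -63°
rotate link 1 by +55°: θ ← -63° +55° = -8°
rotate link 1 by -18°: θ ← -8° -18° = -26°
rotate link 1 by +14°: θ ← -26° +14° = -12°
h = r sin θ − e = -7.900644 − 8 = -15.900644
sin φ = h / L = -15.900644 / 268 = -0.05933076
φ = arcsin(-0.05933076) = -3.401400°

-3.4014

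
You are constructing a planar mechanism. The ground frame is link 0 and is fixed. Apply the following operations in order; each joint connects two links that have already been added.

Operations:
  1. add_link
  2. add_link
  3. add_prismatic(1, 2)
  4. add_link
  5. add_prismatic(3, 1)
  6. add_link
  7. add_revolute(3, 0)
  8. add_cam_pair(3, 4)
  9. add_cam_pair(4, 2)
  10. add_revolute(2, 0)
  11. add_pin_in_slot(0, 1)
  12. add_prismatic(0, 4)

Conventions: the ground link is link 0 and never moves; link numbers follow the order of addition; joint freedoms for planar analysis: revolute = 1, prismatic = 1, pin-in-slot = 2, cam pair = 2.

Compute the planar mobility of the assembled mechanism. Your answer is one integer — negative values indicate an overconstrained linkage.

L=1 J1=0 J2=0
add link → L=2 J1=0 J2=0
add link → L=3 J1=0 J2=0
P@1,2 dof=1 J1 → L=3 J1=1 J2=0
add link → L=4 J1=1 J2=0
P@3,1 dof=1 J1 → L=4 J1=2 J2=0
add link → L=5 J1=2 J2=0
R@3,0 dof=1 J1 → L=5 J1=3 J2=0
C@3,4 dof=2 J2 → L=5 J1=3 J2=1
C@4,2 dof=2 J2 → L=5 J1=3 J2=2
R@2,0 dof=1 J1 → L=5 J1=4 J2=2
PS@0,1 dof=2 J2 → L=5 J1=4 J2=3
P@0,4 dof=1 J1 → L=5 J1=5 J2=3
M=3(L−1)−2J1−J2=3·4−2·5−3=-1

M = -1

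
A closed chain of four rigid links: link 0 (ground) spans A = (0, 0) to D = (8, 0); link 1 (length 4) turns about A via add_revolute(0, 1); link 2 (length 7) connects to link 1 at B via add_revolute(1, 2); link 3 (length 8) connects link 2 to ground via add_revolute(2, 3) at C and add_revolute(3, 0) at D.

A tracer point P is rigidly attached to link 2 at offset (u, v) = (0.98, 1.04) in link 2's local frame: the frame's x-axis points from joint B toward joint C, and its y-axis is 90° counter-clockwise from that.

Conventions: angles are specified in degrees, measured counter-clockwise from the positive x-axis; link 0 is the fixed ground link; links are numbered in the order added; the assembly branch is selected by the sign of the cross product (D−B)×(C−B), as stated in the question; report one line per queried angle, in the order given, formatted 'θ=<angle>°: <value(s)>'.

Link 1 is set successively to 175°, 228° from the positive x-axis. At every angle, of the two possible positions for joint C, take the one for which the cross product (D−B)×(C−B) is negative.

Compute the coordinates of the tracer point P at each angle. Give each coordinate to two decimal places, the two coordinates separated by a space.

A=(0,0), D=(8.00,0)
θ=175°: B = A + 4.00·(cos175°, sin175°) = (-3.9848, 0.3486)
θ=175°: |BD| = 11.9898
θ=175°: circle(B,7.00) ∩ circle(D,8.00): a=5.3694, h=4.4911
θ=175°:   candidates: C₊=(1.5129,4.6817) cross=53.847; C₋=(1.2518,-4.2967) cross=-53.847
θ=175°:   branch - wants cross < 0 → take C=(1.2518,-4.2967) (cross=-53.847)
θ=175°: ex = (C−B)/|BC| = (0.7481,-0.6636); ey = (0.6636,0.7481)
θ=175°: P = B + 0.98·ex + 1.04·ey = (-2.5615,0.4763)
θ=228°: B = A + 4.00·(cos228°, sin228°) = (-2.6765, -2.9726)
θ=228°: |BD| = 11.0826
θ=228°: circle(B,7.00) ∩ circle(D,8.00): a=4.8646, h=5.0335
θ=228°:   candidates: C₊=(0.6597,3.1812) cross=55.784; C₋=(3.3599,-6.5168) cross=-55.784
θ=228°:   branch - wants cross < 0 → take C=(3.3599,-6.5168) (cross=-55.784)
θ=228°: ex = (C−B)/|BC| = (0.8623,-0.5063); ey = (0.5063,0.8623)
θ=228°: P = B + 0.98·ex + 1.04·ey = (-1.3048,-2.5719)

θ=175°: -2.56 0.48
θ=228°: -1.30 -2.57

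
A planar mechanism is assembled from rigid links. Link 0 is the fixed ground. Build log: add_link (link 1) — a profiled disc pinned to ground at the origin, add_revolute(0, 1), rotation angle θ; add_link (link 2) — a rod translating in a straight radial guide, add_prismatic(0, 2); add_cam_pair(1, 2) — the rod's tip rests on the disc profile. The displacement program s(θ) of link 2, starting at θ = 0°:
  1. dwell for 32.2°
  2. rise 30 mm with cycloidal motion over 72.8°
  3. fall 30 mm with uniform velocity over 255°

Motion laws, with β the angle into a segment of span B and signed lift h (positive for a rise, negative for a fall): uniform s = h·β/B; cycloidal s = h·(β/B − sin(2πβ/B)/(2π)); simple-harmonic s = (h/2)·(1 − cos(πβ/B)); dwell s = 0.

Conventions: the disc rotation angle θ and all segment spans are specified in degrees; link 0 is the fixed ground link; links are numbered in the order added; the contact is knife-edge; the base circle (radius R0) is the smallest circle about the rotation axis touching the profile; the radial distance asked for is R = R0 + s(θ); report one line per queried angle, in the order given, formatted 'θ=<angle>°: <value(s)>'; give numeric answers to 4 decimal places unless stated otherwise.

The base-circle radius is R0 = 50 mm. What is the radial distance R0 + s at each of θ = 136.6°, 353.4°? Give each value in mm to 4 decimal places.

seg 1 [0°–32.2°] dwell: s stays 0.0000
seg 2 [32.2°–105°] cycloidal, h=30: full span → s += 30 → s = 30.0000
seg 3 [105°–360°] uniform, h=-30: θ=136.6° here. β=31.6, B=255. -30·31.6/255 = -3.7176 → s = 26.2824
seg 3 [105°–360°] uniform, h=-30: θ=353.4° here. β=248.4, B=255. -30·248.4/255 = -29.2235 → s = 0.7765
θ=136.6°: R = R0 + s = 50 + 26.2824 = 76.2824
θ=353.4°: R = R0 + s = 50 + 0.7765 = 50.7765

θ=136.6°: 76.2824
θ=353.4°: 50.7765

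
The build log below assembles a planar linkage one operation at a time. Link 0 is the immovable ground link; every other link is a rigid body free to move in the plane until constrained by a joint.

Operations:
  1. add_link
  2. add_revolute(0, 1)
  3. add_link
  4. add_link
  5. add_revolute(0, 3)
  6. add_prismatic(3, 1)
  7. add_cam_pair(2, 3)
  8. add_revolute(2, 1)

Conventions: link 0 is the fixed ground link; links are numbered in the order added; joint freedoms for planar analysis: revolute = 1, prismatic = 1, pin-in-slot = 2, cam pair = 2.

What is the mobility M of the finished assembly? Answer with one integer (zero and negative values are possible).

L=1 J1=0 J2=0
add link → L=2 J1=0 J2=0
R@0,1 dof=1 J1 → L=2 J1=1 J2=0
add link → L=3 J1=1 J2=0
add link → L=4 J1=1 J2=0
R@0,3 dof=1 J1 → L=4 J1=2 J2=0
P@3,1 dof=1 J1 → L=4 J1=3 J2=0
C@2,3 dof=2 J2 → L=4 J1=3 J2=1
R@2,1 dof=1 J1 → L=4 J1=4 J2=1
M=3(L−1)−2J1−J2=3·3−2·4−1=0

M = 0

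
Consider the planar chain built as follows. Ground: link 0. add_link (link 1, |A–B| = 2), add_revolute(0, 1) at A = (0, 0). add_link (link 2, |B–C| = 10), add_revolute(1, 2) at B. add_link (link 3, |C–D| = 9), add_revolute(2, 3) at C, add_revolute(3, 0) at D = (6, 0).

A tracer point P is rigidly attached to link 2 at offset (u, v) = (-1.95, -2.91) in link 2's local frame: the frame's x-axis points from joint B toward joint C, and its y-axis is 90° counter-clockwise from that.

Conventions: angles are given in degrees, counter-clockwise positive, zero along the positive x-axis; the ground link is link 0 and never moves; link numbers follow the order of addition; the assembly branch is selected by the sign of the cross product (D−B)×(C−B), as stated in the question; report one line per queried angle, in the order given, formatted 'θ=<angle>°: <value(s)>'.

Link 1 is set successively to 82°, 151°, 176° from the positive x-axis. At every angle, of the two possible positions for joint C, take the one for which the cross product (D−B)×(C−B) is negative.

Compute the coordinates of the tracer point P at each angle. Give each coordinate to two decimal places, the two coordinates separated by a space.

A=(0,0), D=(6.00,0)
θ=82°: B = A + 2.00·(cos82°, sin82°) = (0.2783, 1.9805)
θ=82°: |BD| = 6.0547
θ=82°: circle(B,10.00) ∩ circle(D,9.00): a=4.5964, h=8.8811
θ=82°:   candidates: C₊=(7.5269,8.8695) cross=53.772; C₋=(1.7168,-7.9155) cross=-53.772
θ=82°:   branch - wants cross < 0 → take C=(1.7168,-7.9155) (cross=-53.772)
θ=82°: ex = (C−B)/|BC| = (0.1438,-0.9896); ey = (0.9896,0.1438)
θ=82°: P = B + -1.95·ex + -2.91·ey = (-2.8819,3.4917)
θ=151°: B = A + 2.00·(cos151°, sin151°) = (-1.7492, 0.9696)
θ=151°: |BD| = 7.8097
θ=151°: circle(B,10.00) ∩ circle(D,9.00): a=5.1213, h=8.5891
θ=151°:   candidates: C₊=(4.3988,8.8564) cross=67.078; C₋=(2.2660,-8.1889) cross=-67.078
θ=151°:   branch - wants cross < 0 → take C=(2.2660,-8.1889) (cross=-67.078)
θ=151°: ex = (C−B)/|BC| = (0.4015,-0.9158); ey = (0.9158,0.4015)
θ=151°: P = B + -1.95·ex + -2.91·ey = (-5.1973,1.5871)
θ=176°: B = A + 2.00·(cos176°, sin176°) = (-1.9951, 0.1395)
θ=176°: |BD| = 7.9963
θ=176°: circle(B,10.00) ∩ circle(D,9.00): a=5.1862, h=8.5500
θ=176°:   candidates: C₊=(3.3395,8.5978) cross=68.369; C₋=(3.0411,-8.4997) cross=-68.369
θ=176°:   branch - wants cross < 0 → take C=(3.0411,-8.4997) (cross=-68.369)
θ=176°: ex = (C−B)/|BC| = (0.5036,-0.8639); ey = (0.8639,0.5036)
θ=176°: P = B + -1.95·ex + -2.91·ey = (-5.4912,0.3586)

θ=82°: -2.88 3.49
θ=151°: -5.20 1.59
θ=176°: -5.49 0.36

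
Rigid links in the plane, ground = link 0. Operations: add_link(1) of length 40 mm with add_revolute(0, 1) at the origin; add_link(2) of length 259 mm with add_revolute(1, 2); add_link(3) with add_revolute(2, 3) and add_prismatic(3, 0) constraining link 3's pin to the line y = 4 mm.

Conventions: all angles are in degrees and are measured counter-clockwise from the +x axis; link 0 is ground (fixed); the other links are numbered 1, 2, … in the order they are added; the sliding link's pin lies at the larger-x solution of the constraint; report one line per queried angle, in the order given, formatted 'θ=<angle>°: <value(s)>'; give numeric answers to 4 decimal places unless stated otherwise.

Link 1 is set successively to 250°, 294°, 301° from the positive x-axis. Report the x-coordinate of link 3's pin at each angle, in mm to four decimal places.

geometry: r = 40 mm, L = 259 mm, e = 4 mm
θ=250°: crank pin P = (r cos θ, r sin θ) = (-13.680806, -37.587705)
θ=250°: h = r sin θ − e = -37.587705 − 4 = -41.587705
θ=250°: x = r cos θ + √(L² − h²) = -13.680806 + 255.639322 = 241.958516
θ=294°: crank pin P = (r cos θ, r sin θ) = (16.269466, -36.541818)
θ=294°: h = r sin θ − e = -36.541818 − 4 = -40.541818
θ=294°: x = r cos θ + √(L² − h²) = 16.269466 + 255.807273 = 272.076739
θ=301°: crank pin P = (r cos θ, r sin θ) = (20.601523, -34.286692)
θ=301°: h = r sin θ − e = -34.286692 − 4 = -38.286692
θ=301°: x = r cos θ + √(L² − h²) = 20.601523 + 256.154503 = 276.756026

θ=250°: 241.9585
θ=294°: 272.0767
θ=301°: 276.7560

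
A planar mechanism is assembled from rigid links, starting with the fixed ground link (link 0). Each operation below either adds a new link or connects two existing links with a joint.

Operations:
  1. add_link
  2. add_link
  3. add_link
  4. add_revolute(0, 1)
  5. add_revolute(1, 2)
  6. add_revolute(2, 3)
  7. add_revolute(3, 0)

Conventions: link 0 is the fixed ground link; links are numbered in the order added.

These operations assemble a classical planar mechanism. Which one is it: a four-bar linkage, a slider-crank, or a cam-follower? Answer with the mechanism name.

links: 4 (incl. ground); joints: 4 revolute, 0 prismatic, 0 higher (cam) pair, forming one closed loop
4 links in a single 4R loop → four-bar linkage

four-bar linkage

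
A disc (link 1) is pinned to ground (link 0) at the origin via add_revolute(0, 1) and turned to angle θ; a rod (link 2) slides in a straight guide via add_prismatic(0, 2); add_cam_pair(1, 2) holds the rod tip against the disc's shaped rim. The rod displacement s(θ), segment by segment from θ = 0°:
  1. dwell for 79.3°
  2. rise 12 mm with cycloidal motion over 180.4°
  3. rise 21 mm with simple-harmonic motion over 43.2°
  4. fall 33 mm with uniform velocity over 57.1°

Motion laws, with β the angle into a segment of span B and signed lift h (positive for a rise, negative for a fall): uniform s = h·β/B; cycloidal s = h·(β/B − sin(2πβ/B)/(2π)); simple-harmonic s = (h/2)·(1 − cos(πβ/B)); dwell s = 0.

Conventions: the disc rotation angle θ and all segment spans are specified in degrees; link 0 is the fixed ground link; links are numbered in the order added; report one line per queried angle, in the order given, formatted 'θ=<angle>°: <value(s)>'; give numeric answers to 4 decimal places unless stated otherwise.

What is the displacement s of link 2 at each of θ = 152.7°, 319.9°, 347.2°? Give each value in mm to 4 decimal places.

segment 1 (0° to 79.3°, dwell): s unchanged at 0.0000
θ = 152.7° falls in segment 2 (79.3° to 259.7°, cycloidal, h = 12): β = 152.7 − 79.3 = 73.4°, B = 180.4°; Δs = 12·(0.4069 − sin(2π·0.4069)/(2π)) = 3.8277; s = 0.0000 + 3.8277 = 3.8277
segment 2 (79.3° to 259.7°, cycloidal, h = 12) is passed completely: s = 0.0000 + (12) = 12.0000
segment 3 (259.7° to 302.9°, simple-harmonic, h = 21) is passed completely: s = 12.0000 + (21) = 33.0000
θ = 319.9° falls in segment 4 (302.9° to 360°, uniform, h = -33): β = 319.9 − 302.9 = 17°, B = 57.1°; Δs = -33·17/57.1 = -9.8249; s = 33.0000 − 9.8249 = 23.1751
θ = 347.2° falls in segment 4 (302.9° to 360°, uniform, h = -33): β = 347.2 − 302.9 = 44.3°, B = 57.1°; Δs = -33·44.3/57.1 = -25.6025; s = 33.0000 − 25.6025 = 7.3975

θ=152.7°: 3.8277
θ=319.9°: 23.1751
θ=347.2°: 7.3975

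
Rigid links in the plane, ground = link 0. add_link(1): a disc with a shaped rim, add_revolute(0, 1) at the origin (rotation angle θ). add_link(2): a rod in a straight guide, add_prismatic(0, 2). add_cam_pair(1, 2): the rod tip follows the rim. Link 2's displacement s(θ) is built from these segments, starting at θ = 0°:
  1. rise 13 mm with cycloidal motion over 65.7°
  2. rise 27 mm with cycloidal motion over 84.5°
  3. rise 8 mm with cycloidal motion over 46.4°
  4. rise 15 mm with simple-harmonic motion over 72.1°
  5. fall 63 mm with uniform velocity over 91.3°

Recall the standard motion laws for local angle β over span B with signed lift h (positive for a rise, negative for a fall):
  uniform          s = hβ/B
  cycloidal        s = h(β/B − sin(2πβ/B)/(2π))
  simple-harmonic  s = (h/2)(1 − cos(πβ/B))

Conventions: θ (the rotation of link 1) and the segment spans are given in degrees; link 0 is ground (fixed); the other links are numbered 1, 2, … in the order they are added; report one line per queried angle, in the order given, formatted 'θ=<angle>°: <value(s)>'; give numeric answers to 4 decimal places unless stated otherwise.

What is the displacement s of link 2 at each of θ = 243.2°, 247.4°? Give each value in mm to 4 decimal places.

segment 1 (0° to 65.7°, cycloidal, h = 13) is passed completely: s = 0.0000 + (13) = 13.0000
segment 2 (65.7° to 150.2°, cycloidal, h = 27) is passed completely: s = 13.0000 + (27) = 40.0000
segment 3 (150.2° to 196.6°, cycloidal, h = 8) is passed completely: s = 40.0000 + (8) = 48.0000
θ = 243.2° falls in segment 4 (196.6° to 268.7°, simple-harmonic, h = 15): β = 243.2 − 196.6 = 46.6°, B = 72.1°; Δs = 15/2·(1 − cos(π·0.6463)) = 10.8275; s = 48.0000 + 10.8275 = 58.8275
θ = 247.4° falls in segment 4 (196.6° to 268.7°, simple-harmonic, h = 15): β = 247.4 − 196.6 = 50.8°, B = 72.1°; Δs = 15/2·(1 − cos(π·0.7046)) = 11.9952; s = 48.0000 + 11.9952 = 59.9952

θ=243.2°: 58.8275
θ=247.4°: 59.9952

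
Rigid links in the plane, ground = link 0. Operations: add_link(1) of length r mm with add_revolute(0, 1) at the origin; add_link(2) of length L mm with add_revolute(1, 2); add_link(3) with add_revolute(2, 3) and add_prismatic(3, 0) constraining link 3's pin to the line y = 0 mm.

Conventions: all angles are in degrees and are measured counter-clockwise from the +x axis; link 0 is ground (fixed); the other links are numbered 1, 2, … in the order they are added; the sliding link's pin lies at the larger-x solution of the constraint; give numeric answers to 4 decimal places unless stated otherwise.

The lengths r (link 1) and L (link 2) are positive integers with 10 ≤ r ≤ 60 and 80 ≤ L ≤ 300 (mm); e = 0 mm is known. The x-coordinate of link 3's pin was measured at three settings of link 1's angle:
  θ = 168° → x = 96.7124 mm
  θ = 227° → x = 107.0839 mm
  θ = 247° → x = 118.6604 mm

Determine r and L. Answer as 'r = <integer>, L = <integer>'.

constraint per measurement: (x − r cos θ)² + (r sin θ − e)² = L²
subtracting the θ₁ and θ₂ equations cancels the r² and L² terms:
r = (x₁² − x₂²) / (2[(x₁cos θ₁ + e sin θ₁) − (x₂cos θ₂ + e sin θ₂)]) = 49.0003 → r = 49
L² = (x₁ − r cos θ₁)² + (r sin θ₁ − e)² = 21024.9905 → L = 145.0000 → L = 145
check at θ₃=247°: x = 118.6604 (printed 118.6604) ✓

r = 49, L = 145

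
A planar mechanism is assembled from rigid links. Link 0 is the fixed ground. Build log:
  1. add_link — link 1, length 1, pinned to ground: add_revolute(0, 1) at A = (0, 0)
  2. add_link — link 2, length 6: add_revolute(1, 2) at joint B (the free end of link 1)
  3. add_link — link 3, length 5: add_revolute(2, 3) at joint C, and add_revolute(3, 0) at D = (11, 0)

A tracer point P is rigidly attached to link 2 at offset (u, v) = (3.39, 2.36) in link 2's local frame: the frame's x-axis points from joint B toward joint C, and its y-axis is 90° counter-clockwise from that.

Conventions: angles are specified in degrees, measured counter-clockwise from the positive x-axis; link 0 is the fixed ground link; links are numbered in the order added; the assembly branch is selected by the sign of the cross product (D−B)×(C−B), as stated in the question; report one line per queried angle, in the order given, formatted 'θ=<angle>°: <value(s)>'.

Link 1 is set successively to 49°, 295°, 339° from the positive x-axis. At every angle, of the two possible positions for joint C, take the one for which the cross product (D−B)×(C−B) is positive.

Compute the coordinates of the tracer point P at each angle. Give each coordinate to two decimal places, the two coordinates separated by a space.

A=(0,0), D=(11.00,0)
θ=49°: B = A + 1.00·(cos49°, sin49°) = (0.6561, 0.7547)
θ=49°: |BD| = 10.3714
θ=49°: circle(B,6.00) ∩ circle(D,5.00): a=5.7160, h=1.8240
θ=49°:   candidates: C₊=(6.4897,2.1580) cross=18.918; C₋=(6.2242,-1.4804) cross=-18.918
θ=49°:   branch + wants cross > 0 → take C=(6.4897,2.1580) (cross=18.918)
θ=49°: ex = (C−B)/|BC| = (0.9723,0.2339); ey = (-0.2339,0.9723)
θ=49°: P = B + 3.39·ex + 2.36·ey = (3.4001,3.8421)
θ=295°: B = A + 1.00·(cos295°, sin295°) = (0.4226, -0.9063)
θ=295°: |BD| = 10.6161
θ=295°: circle(B,6.00) ∩ circle(D,5.00): a=5.8261, h=1.4339
θ=295°:   candidates: C₊=(6.1051,1.0197) cross=15.222; C₋=(6.3499,-1.8376) cross=-15.222
θ=295°:   branch + wants cross > 0 → take C=(6.1051,1.0197) (cross=15.222)
θ=295°: ex = (C−B)/|BC| = (0.9471,0.3210); ey = (-0.3210,0.9471)
θ=295°: P = B + 3.39·ex + 2.36·ey = (2.8756,2.4170)
θ=339°: B = A + 1.00·(cos339°, sin339°) = (0.9336, -0.3584)
θ=339°: |BD| = 10.0728
θ=339°: circle(B,6.00) ∩ circle(D,5.00): a=5.5824, h=2.1992
θ=339°:   candidates: C₊=(6.4342,2.0381) cross=22.152; C₋=(6.5907,-2.3576) cross=-22.152
θ=339°:   branch + wants cross > 0 → take C=(6.4342,2.0381) (cross=22.152)
θ=339°: ex = (C−B)/|BC| = (0.9168,0.3994); ey = (-0.3994,0.9168)
θ=339°: P = B + 3.39·ex + 2.36·ey = (3.0988,3.1592)

θ=49°: 3.40 3.84
θ=295°: 2.88 2.42
θ=339°: 3.10 3.16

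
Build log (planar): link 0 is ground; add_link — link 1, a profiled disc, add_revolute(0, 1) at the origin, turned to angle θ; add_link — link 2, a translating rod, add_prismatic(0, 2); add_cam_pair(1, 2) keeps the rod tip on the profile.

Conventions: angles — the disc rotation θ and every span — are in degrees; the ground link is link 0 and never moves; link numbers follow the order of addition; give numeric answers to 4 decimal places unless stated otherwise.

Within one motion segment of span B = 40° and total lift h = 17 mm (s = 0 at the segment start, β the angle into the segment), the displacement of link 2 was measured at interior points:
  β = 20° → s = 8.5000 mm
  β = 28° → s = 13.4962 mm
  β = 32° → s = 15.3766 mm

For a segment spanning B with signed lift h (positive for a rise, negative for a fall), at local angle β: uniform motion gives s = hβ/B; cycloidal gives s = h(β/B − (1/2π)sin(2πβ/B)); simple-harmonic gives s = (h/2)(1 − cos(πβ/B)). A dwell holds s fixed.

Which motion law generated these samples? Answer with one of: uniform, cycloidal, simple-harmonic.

candidates at β/B = r: uniform s = h·r (linear in β); cycloidal s = h·(r − sin(2πr)/(2π)); simple-harmonic s = (h/2)(1 − cos(πr))
β=20°: printed 8.5000 | uniform 8.5000, cycloidal 8.5000, simple-harmonic 8.5000
β=28°: printed 13.4962 | uniform 11.9000, cycloidal 14.4732, simple-harmonic 13.4962
β=32°: printed 15.3766 | uniform 13.6000, cycloidal 16.1732, simple-harmonic 15.3766
only one law matches every sample → simple-harmonic

simple-harmonic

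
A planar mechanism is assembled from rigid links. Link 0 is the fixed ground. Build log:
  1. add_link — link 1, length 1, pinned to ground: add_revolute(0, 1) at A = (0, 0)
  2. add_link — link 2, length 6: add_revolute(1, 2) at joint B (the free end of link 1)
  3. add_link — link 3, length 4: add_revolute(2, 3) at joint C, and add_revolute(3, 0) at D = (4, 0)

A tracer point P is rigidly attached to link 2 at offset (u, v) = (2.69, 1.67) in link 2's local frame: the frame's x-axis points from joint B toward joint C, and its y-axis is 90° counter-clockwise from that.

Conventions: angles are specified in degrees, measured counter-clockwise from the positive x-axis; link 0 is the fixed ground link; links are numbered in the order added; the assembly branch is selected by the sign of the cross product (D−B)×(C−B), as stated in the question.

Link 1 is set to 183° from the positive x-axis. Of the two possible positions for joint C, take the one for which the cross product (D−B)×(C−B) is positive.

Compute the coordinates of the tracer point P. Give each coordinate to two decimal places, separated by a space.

A=(0,0), D=(4.00,0)
B = A + 1.00·(cos183°, sin183°) = (-0.9986, -0.0523)
|BD| = 4.9989
circle(B,6.00) ∩ circle(D,4.00): a=4.4999, h=3.9688
  candidates: C₊=(3.4595,3.9633) cross=19.839; C₋=(3.5426,-3.9738) cross=-19.839
  branch + wants cross > 0 → take C=(3.4595,3.9633) (cross=19.839)
ex = (C−B)/|BC| = (0.7430,0.6693); ey = (-0.6693,0.7430)
P = B + 2.69·ex + 1.67·ey = (-0.1176,2.9888)

-0.12 2.99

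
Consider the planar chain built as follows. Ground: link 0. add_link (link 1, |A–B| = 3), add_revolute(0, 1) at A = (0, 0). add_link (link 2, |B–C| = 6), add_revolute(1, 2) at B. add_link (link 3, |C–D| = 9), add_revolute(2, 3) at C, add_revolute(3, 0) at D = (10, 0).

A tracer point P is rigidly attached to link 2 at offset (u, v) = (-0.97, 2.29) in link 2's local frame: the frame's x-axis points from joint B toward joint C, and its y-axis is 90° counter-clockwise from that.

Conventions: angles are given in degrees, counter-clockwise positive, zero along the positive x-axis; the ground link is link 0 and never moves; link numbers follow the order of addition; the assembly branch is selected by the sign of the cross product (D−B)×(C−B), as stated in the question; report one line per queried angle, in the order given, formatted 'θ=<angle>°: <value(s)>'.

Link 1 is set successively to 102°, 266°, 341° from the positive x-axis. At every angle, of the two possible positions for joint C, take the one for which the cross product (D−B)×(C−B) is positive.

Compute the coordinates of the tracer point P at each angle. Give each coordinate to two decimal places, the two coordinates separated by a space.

A=(0,0), D=(10.00,0)
θ=102°: B = A + 3.00·(cos102°, sin102°) = (-0.6237, 2.9344)
θ=102°: |BD| = 11.0216
θ=102°: circle(B,6.00) ∩ circle(D,9.00): a=3.4693, h=4.8953
θ=102°:   candidates: C₊=(4.0237,6.7293) cross=53.954; C₋=(1.4170,-2.7078) cross=-53.954
θ=102°:   branch + wants cross > 0 → take C=(4.0237,6.7293) (cross=53.954)
θ=102°: ex = (C−B)/|BC| = (0.7746,0.6325); ey = (-0.6325,0.7746)
θ=102°: P = B + -0.97·ex + 2.29·ey = (-2.8235,4.0947)
θ=266°: B = A + 3.00·(cos266°, sin266°) = (-0.2093, -2.9927)
θ=266°: |BD| = 10.6389
θ=266°: circle(B,6.00) ∩ circle(D,9.00): a=3.2045, h=5.0726
θ=266°:   candidates: C₊=(1.4390,2.7765) cross=53.966; C₋=(4.2928,-6.9590) cross=-53.966
θ=266°:   branch + wants cross > 0 → take C=(1.4390,2.7765) (cross=53.966)
θ=266°: ex = (C−B)/|BC| = (0.2747,0.9615); ey = (-0.9615,0.2747)
θ=266°: P = B + -0.97·ex + 2.29·ey = (-2.6776,-3.2963)
θ=341°: B = A + 3.00·(cos341°, sin341°) = (2.8366, -0.9767)
θ=341°: |BD| = 7.2297
θ=341°: circle(B,6.00) ∩ circle(D,9.00): a=0.5027, h=5.9789
θ=341°:   candidates: C₊=(2.5269,5.0153) cross=43.226; C₋=(4.1424,-6.8329) cross=-43.226
θ=341°:   branch + wants cross > 0 → take C=(2.5269,5.0153) (cross=43.226)
θ=341°: ex = (C−B)/|BC| = (-0.0516,0.9987); ey = (-0.9987,-0.0516)
θ=341°: P = B + -0.97·ex + 2.29·ey = (0.5997,-2.0636)

θ=102°: -2.82 4.09
θ=266°: -2.68 -3.30
θ=341°: 0.60 -2.06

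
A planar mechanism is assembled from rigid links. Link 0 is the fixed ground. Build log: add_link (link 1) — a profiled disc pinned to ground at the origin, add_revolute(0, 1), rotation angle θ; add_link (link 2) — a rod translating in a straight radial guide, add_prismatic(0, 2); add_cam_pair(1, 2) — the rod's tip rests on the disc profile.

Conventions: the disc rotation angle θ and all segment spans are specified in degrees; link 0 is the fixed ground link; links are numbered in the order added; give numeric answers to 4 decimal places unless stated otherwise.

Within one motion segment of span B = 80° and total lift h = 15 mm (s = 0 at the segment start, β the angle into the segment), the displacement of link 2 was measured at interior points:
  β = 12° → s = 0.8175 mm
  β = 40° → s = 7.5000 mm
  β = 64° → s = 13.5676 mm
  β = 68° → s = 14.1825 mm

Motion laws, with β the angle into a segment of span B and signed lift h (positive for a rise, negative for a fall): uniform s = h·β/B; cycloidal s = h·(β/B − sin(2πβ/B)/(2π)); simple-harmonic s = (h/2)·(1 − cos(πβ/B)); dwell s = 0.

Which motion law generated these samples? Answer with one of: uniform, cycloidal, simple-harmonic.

candidates at β/B = r: uniform s = h·r (linear in β); cycloidal s = h·(r − sin(2πr)/(2π)); simple-harmonic s = (h/2)(1 − cos(πr))
β=12°: printed 0.8175 | uniform 2.2500, cycloidal 0.3186, simple-harmonic 0.8175
β=40°: printed 7.5000 | uniform 7.5000, cycloidal 7.5000, simple-harmonic 7.5000
β=64°: printed 13.5676 | uniform 12.0000, cycloidal 14.2705, simple-harmonic 13.5676
β=68°: printed 14.1825 | uniform 12.7500, cycloidal 14.6814, simple-harmonic 14.1825
only one law matches every sample → simple-harmonic

simple-harmonic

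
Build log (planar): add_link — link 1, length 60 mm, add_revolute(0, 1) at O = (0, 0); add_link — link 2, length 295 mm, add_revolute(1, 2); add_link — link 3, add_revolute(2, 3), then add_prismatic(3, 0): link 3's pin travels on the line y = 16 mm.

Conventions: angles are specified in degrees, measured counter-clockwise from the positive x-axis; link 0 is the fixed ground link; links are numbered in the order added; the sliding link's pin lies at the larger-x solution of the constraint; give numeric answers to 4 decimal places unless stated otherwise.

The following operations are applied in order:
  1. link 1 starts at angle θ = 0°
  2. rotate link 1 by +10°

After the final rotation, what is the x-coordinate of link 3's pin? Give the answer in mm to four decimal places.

geometry: r = 60 mm, L = 295 mm, e = 16 mm; θ starts at 0°
rotate link 1 by +10°: θ ← 0° +10° = 10°
crank pin P = (r cos θ, r sin θ) = (59.088465, 10.418891)
h = r sin θ − e = 10.418891 − 16 = -5.581109
x = r cos θ + √(L² − h²) = 59.088465 + 294.947201 = 354.035666

354.0357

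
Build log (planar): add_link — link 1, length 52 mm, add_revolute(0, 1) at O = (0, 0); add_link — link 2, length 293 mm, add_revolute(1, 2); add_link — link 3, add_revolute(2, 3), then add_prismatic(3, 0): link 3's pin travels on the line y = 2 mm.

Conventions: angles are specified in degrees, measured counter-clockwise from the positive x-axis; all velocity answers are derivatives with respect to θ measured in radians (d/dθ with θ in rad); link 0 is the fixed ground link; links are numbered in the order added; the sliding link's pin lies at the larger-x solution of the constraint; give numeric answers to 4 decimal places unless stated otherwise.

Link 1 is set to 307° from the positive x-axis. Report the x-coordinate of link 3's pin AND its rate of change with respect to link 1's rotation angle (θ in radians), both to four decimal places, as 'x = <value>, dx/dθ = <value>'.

geometry: r = 52 mm, L = 293 mm, e = 2 mm
crank pin P = (r cos θ, r sin θ) = (31.294381, -41.529047)
h = r sin θ − e = -41.529047 − 2 = -43.529047
x = r cos θ + √(L² − h²) = 31.294381 + 289.748550 = 321.042931
dx/dθ = −r sin θ − h·r cos θ/√(L² − h²) (θ in radians; h = -43.529047) = 46.230415

x = 321.0429, dx/dθ = 46.2304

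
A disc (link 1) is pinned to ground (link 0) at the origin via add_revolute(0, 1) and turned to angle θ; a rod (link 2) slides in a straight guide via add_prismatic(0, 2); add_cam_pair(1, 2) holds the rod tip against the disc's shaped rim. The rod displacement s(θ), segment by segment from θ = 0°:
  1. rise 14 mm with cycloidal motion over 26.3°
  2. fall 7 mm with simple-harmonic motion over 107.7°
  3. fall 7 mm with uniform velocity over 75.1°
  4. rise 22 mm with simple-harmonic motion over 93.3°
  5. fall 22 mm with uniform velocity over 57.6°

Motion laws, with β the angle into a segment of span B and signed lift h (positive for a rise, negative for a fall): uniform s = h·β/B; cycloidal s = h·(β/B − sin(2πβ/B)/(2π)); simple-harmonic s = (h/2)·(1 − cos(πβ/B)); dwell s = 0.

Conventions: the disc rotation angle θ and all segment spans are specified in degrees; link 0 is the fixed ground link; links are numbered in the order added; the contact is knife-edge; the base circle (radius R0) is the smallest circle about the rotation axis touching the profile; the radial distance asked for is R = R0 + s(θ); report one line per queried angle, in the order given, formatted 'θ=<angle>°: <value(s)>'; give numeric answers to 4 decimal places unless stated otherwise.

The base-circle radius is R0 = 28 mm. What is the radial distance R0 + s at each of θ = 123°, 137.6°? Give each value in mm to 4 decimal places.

segment 1 (0° to 26.3°, cycloidal, h = 14) is passed completely: s = 0.0000 + (14) = 14.0000
θ = 123° falls in segment 2 (26.3° to 134°, simple-harmonic, h = -7): β = 123 − 26.3 = 96.7°, B = 107.7°; Δs = -7/2·(1 − cos(π·0.8979)) = -6.8214; s = 14.0000 − 6.8214 = 7.1786
segment 2 (26.3° to 134°, simple-harmonic, h = -7) is passed completely: s = 14.0000 + (-7) = 7.0000
θ = 137.6° falls in segment 3 (134° to 209.1°, uniform, h = -7): β = 137.6 − 134 = 3.6°, B = 75.1°; Δs = -7·3.6/75.1 = -0.3356; s = 7.0000 − 0.3356 = 6.6644
θ=123°: R = R0 + s = 28 + 7.1786 = 35.1786
θ=137.6°: R = R0 + s = 28 + 6.6644 = 34.6644

θ=123°: 35.1786
θ=137.6°: 34.6644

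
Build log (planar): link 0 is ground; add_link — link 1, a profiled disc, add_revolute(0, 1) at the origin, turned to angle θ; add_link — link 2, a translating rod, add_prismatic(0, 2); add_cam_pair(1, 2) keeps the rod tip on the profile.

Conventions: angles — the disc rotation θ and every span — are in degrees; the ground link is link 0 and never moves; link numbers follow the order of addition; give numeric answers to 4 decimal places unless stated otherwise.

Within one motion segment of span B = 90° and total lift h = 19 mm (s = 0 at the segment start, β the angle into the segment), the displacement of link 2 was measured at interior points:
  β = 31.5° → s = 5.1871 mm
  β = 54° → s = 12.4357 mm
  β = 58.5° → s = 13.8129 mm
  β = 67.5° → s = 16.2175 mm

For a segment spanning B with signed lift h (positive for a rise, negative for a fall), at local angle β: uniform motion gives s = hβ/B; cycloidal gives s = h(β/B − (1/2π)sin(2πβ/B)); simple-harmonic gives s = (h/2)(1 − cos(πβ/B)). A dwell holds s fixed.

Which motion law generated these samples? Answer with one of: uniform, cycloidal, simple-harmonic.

candidates at β/B = r: uniform s = h·r (linear in β); cycloidal s = h·(r − sin(2πr)/(2π)); simple-harmonic s = (h/2)(1 − cos(πr))
β=31.5°: printed 5.1871 | uniform 6.6500, cycloidal 4.2036, simple-harmonic 5.1871
β=54°: printed 12.4357 | uniform 11.4000, cycloidal 13.1774, simple-harmonic 12.4357
β=58.5°: printed 13.8129 | uniform 12.3500, cycloidal 14.7964, simple-harmonic 13.8129
β=67.5°: printed 16.2175 | uniform 14.2500, cycloidal 17.2739, simple-harmonic 16.2175
only one law matches every sample → simple-harmonic

simple-harmonic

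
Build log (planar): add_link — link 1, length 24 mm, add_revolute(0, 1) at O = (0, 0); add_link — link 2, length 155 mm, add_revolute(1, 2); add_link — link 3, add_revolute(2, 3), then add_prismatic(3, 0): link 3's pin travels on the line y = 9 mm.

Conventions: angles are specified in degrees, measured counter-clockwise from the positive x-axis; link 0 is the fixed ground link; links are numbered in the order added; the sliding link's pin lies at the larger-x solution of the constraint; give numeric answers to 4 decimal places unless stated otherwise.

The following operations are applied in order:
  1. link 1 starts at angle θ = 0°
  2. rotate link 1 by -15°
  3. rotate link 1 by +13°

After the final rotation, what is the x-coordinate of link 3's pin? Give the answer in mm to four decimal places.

geometry: r = 24 mm, L = 155 mm, e = 9 mm; θ starts at 0°
rotate link 1 by -15°: θ ← 0° -15° = -15°
rotate link 1 by +13°: θ ← -15° +13° = -2°
crank pin P = (r cos θ, r sin θ) = (23.985380, -0.837588)
h = r sin θ − e = -0.837588 − 9 = -9.837588
x = r cos θ + √(L² − h²) = 23.985380 + 154.687497 = 178.672877

178.6729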